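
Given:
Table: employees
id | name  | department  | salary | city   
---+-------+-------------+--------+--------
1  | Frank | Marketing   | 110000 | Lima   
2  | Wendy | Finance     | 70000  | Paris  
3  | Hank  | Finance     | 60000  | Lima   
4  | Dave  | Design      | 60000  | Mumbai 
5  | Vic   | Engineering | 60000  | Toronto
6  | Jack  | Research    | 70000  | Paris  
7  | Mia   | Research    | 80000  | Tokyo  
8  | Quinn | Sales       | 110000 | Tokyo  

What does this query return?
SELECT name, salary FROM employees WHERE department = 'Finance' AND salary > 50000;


Filtering: department = 'Finance' AND salary > 50000
Matching: 2 rows

2 rows:
Wendy, 70000
Hank, 60000


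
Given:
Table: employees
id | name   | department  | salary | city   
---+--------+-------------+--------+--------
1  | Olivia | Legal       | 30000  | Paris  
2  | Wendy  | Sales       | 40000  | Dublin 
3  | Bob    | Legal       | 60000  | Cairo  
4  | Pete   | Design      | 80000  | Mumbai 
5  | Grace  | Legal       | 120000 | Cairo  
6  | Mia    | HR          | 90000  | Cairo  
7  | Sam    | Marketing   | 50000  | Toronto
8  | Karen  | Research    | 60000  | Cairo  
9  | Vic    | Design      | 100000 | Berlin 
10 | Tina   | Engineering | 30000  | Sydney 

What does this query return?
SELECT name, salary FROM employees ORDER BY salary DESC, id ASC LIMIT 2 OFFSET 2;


Sort by salary DESC (id ASC tiebreak), then skip 2 and take 2
Rows 3 through 4

2 rows:
Mia, 90000
Pete, 80000


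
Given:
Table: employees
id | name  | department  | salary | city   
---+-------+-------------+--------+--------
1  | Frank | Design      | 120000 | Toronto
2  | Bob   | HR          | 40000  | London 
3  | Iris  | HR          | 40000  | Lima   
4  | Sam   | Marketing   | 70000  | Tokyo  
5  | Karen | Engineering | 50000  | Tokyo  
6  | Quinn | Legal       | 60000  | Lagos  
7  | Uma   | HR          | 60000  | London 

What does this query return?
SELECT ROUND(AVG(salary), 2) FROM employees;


SUM(salary) = 440000
COUNT = 7
ROUND(AVG, 2) = ROUND(440000 / 7, 2) = 62857.14

62857.14


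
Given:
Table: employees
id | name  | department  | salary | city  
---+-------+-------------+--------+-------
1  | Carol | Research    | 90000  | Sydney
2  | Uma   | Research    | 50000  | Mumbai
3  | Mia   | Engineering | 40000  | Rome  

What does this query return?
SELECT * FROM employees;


SELECT * returns all 3 rows with all columns

3 rows:
1, Carol, Research, 90000, Sydney
2, Uma, Research, 50000, Mumbai
3, Mia, Engineering, 40000, Rome


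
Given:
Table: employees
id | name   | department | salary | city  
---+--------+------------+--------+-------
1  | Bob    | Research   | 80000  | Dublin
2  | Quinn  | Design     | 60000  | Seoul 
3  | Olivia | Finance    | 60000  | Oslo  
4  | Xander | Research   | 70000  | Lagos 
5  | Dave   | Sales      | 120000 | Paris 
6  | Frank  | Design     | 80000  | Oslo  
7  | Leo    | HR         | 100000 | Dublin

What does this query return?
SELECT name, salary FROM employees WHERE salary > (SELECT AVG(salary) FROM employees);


Subquery: AVG(salary) = 81428.57
Filtering: salary > 81428.57
  Dave (120000) -> MATCH
  Leo (100000) -> MATCH


2 rows:
Dave, 120000
Leo, 100000


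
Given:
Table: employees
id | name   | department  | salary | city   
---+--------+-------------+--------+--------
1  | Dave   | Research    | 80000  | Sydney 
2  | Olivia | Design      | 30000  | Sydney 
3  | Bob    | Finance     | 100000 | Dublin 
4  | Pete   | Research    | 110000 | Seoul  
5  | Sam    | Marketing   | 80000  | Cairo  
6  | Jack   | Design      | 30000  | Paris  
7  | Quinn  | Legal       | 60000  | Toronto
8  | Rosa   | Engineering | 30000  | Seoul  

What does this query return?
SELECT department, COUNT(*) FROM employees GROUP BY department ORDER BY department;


Assigning each row to its department group:
  Dave -> Research
  Olivia -> Design
  Bob -> Finance
  Pete -> Research
  Sam -> Marketing
  Jack -> Design
  Quinn -> Legal
  Rosa -> Engineering


6 groups:
Design, 2
Engineering, 1
Finance, 1
Legal, 1
Marketing, 1
Research, 2


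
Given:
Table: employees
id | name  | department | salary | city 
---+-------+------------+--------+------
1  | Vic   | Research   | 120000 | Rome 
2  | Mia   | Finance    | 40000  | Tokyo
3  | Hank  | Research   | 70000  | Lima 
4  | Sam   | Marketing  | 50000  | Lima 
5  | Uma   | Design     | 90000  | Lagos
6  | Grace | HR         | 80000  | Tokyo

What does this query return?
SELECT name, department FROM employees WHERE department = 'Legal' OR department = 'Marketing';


Filtering: department = 'Legal' OR 'Marketing'
Matching: 1 rows

1 rows:
Sam, Marketing


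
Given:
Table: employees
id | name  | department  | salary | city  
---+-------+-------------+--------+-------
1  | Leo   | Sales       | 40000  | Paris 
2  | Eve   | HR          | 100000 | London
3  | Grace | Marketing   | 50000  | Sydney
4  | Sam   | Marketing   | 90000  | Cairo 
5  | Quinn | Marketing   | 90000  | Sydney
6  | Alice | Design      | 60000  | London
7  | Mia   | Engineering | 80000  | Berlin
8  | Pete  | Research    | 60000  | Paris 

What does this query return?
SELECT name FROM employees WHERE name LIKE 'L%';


LIKE 'L%' matches names starting with 'L'
Matching: 1

1 rows:
Leo


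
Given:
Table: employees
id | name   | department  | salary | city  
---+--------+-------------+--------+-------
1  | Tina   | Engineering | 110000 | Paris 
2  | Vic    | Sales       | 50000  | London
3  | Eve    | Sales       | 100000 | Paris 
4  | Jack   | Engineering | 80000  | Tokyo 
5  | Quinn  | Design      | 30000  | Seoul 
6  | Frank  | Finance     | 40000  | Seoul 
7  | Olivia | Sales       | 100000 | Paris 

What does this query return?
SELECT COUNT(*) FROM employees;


COUNT(*) counts all rows

7


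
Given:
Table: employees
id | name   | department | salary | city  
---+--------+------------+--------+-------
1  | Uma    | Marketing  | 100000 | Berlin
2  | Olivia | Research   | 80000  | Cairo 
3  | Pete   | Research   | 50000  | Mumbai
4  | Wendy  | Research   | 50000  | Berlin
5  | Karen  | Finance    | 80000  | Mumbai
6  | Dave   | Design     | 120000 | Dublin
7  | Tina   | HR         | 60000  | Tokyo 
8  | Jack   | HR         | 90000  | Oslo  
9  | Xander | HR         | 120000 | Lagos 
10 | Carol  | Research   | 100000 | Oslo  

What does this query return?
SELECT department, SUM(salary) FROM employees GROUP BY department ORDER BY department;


Summing salary within each department:
  Design: 120000 = 120000
  Finance: 80000 = 80000
  HR: 60000 + 90000 + 120000 = 270000
  Marketing: 100000 = 100000
  Research: 80000 + 50000 + 50000 + 100000 = 280000


5 groups:
Design, 120000
Finance, 80000
HR, 270000
Marketing, 100000
Research, 280000


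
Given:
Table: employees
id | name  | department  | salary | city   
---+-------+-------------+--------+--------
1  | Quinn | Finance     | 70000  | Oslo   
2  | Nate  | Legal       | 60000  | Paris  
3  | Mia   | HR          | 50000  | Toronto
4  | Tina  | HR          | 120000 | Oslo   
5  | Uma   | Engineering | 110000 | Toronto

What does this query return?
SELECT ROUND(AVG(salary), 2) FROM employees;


SUM(salary) = 410000
COUNT = 5
ROUND(AVG, 2) = ROUND(410000 / 5, 2) = 82000.0

82000.0


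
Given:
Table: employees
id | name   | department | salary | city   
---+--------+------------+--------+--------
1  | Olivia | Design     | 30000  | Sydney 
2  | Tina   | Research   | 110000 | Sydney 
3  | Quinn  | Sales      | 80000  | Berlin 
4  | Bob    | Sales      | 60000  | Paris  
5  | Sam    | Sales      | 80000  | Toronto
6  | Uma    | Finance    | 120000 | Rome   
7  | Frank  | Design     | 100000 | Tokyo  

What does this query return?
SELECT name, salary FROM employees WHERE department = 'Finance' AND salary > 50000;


Filtering: department = 'Finance' AND salary > 50000
Matching: 1 rows

1 rows:
Uma, 120000


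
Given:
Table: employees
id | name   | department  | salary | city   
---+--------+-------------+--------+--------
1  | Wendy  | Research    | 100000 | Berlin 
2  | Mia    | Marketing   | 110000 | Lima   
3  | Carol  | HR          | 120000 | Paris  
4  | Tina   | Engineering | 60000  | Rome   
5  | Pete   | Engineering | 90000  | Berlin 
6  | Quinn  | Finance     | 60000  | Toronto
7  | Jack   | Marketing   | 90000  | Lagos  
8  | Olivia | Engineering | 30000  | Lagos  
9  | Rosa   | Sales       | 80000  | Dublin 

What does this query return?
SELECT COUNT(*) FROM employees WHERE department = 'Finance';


Counting rows where department = 'Finance'
  Quinn -> MATCH


1


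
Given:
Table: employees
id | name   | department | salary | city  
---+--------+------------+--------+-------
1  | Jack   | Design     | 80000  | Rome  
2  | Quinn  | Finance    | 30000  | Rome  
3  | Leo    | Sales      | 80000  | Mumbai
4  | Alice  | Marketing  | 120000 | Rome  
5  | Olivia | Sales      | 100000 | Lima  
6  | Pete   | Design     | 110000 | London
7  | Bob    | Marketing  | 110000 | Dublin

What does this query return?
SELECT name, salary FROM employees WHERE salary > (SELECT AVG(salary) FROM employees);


Subquery: AVG(salary) = 90000.0
Filtering: salary > 90000.0
  Alice (120000) -> MATCH
  Olivia (100000) -> MATCH
  Pete (110000) -> MATCH
  Bob (110000) -> MATCH


4 rows:
Alice, 120000
Olivia, 100000
Pete, 110000
Bob, 110000


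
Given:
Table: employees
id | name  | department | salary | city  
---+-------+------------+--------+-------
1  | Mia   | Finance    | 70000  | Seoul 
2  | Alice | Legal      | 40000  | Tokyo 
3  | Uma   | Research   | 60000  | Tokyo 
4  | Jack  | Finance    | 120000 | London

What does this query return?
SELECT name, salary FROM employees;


Projecting columns: name, salary

4 rows:
Mia, 70000
Alice, 40000
Uma, 60000
Jack, 120000


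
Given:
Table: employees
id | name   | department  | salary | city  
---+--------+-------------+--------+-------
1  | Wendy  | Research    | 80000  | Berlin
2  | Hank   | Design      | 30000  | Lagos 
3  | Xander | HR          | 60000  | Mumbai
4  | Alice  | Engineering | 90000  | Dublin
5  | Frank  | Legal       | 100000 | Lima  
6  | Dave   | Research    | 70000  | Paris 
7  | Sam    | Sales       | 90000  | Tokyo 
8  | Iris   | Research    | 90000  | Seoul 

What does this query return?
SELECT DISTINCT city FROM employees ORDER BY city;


All 'city' values (row order): Berlin, Lagos, Mumbai, Dublin, Lima, Paris, Tokyo, Seoul
Removing duplicates leaves 8 unique value(s).

8 values:
Berlin
Dublin
Lagos
Lima
Mumbai
Paris
Seoul
Tokyo


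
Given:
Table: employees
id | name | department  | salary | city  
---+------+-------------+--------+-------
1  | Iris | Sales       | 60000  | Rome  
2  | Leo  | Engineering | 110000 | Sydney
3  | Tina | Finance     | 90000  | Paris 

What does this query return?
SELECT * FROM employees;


SELECT * returns all 3 rows with all columns

3 rows:
1, Iris, Sales, 60000, Rome
2, Leo, Engineering, 110000, Sydney
3, Tina, Finance, 90000, Paris


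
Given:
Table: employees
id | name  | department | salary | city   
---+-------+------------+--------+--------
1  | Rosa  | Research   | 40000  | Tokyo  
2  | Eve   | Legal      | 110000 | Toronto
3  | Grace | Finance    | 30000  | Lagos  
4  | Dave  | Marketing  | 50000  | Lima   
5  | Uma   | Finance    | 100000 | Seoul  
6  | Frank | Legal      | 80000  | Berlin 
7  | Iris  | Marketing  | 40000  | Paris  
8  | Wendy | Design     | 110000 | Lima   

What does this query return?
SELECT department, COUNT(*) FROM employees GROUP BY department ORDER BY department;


Assigning each row to its department group:
  Rosa -> Research
  Eve -> Legal
  Grace -> Finance
  Dave -> Marketing
  Uma -> Finance
  Frank -> Legal
  Iris -> Marketing
  Wendy -> Design


5 groups:
Design, 1
Finance, 2
Legal, 2
Marketing, 2
Research, 1


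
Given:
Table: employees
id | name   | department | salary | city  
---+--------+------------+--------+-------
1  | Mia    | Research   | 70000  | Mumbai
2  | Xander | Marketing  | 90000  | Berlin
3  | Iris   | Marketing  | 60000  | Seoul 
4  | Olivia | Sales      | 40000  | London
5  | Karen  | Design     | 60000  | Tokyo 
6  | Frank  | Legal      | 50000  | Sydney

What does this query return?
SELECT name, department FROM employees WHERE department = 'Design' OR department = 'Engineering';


Filtering: department = 'Design' OR 'Engineering'
Matching: 1 rows

1 rows:
Karen, Design


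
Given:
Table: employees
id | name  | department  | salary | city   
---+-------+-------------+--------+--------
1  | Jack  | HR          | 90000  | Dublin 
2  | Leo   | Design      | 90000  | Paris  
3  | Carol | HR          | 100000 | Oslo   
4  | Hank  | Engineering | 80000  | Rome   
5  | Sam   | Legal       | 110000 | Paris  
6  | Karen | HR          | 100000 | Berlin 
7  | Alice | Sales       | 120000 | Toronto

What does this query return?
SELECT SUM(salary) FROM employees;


SUM(salary) = 90000 + 90000 + 100000 + 80000 + 110000 + 100000 + 120000 = 690000

690000


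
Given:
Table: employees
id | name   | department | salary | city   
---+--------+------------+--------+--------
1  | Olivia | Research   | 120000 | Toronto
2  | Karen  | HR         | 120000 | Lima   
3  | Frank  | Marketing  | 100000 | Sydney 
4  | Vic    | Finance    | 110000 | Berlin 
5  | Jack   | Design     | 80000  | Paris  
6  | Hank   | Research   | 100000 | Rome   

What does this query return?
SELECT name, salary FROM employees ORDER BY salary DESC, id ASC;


Sorting by salary DESC, then id ASC for ties

6 rows:
Olivia, 120000
Karen, 120000
Vic, 110000
Frank, 100000
Hank, 100000
Jack, 80000


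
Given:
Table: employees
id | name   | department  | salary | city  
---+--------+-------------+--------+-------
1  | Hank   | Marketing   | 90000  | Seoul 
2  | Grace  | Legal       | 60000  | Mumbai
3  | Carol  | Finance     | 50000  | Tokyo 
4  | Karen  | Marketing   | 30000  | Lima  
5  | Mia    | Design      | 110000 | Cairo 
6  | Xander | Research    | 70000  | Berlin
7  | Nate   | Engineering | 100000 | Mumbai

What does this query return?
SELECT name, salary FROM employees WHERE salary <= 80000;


Filtering: salary <= 80000
Matching: 4 rows

4 rows:
Grace, 60000
Carol, 50000
Karen, 30000
Xander, 70000


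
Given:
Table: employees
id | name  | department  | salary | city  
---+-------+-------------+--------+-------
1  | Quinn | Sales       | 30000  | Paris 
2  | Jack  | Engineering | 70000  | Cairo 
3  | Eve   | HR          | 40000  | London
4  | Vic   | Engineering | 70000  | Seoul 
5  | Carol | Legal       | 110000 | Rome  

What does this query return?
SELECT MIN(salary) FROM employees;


Salaries: 30000, 70000, 40000, 70000, 110000
MIN = 30000

30000


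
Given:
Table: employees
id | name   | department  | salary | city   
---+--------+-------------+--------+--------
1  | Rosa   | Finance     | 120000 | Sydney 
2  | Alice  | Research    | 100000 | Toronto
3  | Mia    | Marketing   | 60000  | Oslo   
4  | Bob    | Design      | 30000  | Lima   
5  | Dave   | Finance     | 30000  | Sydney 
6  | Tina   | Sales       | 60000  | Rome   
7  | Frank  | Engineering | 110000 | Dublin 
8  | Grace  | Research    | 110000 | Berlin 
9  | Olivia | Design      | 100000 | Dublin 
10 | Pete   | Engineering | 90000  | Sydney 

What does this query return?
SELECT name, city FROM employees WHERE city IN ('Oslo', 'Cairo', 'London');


Filtering: city IN ('Oslo', 'Cairo', 'London')
Matching: 1 rows

1 rows:
Mia, Oslo


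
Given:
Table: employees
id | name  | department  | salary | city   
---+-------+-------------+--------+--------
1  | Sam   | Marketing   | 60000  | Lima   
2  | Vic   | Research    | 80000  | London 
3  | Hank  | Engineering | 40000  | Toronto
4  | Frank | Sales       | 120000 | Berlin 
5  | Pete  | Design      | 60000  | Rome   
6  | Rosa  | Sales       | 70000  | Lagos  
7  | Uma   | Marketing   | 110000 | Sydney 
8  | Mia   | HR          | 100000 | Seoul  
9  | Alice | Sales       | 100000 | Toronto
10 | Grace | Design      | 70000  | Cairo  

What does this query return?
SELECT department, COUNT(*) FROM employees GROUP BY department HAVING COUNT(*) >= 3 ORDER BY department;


Groups with count >= 3:
  Sales: 3 -> PASS
  Design: 2 -> filtered out
  Engineering: 1 -> filtered out
  HR: 1 -> filtered out
  Marketing: 2 -> filtered out
  Research: 1 -> filtered out


1 groups:
Sales, 3


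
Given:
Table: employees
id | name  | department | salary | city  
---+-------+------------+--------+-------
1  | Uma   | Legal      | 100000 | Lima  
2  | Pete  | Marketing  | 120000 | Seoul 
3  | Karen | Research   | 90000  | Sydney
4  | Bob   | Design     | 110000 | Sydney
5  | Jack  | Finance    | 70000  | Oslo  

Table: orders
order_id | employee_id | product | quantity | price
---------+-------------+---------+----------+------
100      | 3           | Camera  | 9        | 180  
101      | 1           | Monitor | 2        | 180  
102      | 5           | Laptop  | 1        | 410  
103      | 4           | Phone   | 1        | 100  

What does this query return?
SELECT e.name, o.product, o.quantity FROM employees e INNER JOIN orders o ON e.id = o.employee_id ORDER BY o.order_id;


Joining employees.id = orders.employee_id:
  employee Karen (id=3) -> order Camera
  employee Uma (id=1) -> order Monitor
  employee Jack (id=5) -> order Laptop
  employee Bob (id=4) -> order Phone


4 rows:
Karen, Camera, 9
Uma, Monitor, 2
Jack, Laptop, 1
Bob, Phone, 1


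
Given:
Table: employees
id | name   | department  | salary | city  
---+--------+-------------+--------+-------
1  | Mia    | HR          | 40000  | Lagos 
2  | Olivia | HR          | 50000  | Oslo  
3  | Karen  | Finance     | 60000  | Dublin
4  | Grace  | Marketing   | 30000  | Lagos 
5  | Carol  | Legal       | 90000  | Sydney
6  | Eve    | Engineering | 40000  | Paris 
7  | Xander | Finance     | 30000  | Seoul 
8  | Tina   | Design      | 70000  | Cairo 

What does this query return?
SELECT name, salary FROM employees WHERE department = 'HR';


Filtering: department = 'HR'
Matching rows: 2

2 rows:
Mia, 40000
Olivia, 50000


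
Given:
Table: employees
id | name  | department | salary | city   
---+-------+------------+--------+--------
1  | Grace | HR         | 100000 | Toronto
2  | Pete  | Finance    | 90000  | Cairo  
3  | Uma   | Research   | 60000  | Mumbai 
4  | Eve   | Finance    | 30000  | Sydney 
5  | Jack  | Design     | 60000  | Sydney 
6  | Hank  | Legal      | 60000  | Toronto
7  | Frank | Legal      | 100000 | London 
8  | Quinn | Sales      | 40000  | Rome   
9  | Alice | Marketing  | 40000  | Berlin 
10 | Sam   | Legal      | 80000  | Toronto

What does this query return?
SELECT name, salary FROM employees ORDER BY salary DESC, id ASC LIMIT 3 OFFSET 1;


Sort by salary DESC (id ASC tiebreak), then skip 1 and take 3
Rows 2 through 4

3 rows:
Frank, 100000
Pete, 90000
Sam, 80000


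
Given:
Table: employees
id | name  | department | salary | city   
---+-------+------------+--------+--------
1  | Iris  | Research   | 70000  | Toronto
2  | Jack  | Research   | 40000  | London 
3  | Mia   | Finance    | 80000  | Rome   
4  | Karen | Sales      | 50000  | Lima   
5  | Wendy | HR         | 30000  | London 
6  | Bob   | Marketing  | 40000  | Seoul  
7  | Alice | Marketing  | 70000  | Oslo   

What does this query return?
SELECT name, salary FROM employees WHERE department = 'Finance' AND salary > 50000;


Filtering: department = 'Finance' AND salary > 50000
Matching: 1 rows

1 rows:
Mia, 80000


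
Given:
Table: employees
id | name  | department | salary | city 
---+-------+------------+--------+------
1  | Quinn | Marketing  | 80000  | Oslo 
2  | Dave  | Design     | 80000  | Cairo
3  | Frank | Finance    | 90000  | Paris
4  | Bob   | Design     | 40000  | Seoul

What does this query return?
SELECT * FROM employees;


SELECT * returns all 4 rows with all columns

4 rows:
1, Quinn, Marketing, 80000, Oslo
2, Dave, Design, 80000, Cairo
3, Frank, Finance, 90000, Paris
4, Bob, Design, 40000, Seoul


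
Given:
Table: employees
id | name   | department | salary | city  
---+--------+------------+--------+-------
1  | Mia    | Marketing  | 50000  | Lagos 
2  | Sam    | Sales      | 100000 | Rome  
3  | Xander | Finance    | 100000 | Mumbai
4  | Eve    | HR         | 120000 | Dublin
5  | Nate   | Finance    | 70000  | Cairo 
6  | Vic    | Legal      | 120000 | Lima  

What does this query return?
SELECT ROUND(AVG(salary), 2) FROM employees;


SUM(salary) = 560000
COUNT = 6
ROUND(AVG, 2) = ROUND(560000 / 6, 2) = 93333.33

93333.33


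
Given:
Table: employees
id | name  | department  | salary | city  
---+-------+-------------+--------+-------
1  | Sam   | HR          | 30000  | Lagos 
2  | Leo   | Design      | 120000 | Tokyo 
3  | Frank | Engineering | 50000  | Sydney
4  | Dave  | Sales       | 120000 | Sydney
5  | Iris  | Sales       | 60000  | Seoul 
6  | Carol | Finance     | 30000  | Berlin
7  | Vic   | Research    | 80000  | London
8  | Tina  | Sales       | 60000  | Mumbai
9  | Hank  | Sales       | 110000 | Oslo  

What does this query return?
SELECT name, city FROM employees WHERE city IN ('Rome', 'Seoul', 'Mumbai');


Filtering: city IN ('Rome', 'Seoul', 'Mumbai')
Matching: 2 rows

2 rows:
Iris, Seoul
Tina, Mumbai


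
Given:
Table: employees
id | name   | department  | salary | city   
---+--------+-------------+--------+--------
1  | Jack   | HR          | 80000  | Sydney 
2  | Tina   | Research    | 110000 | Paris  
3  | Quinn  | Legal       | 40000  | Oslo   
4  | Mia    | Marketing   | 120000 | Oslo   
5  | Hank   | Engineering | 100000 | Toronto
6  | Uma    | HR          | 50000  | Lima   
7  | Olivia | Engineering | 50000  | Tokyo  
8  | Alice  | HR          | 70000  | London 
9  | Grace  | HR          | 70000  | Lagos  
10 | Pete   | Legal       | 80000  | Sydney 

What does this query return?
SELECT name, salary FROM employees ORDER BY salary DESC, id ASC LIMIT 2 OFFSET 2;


Sort by salary DESC (id ASC tiebreak), then skip 2 and take 2
Rows 3 through 4

2 rows:
Hank, 100000
Jack, 80000


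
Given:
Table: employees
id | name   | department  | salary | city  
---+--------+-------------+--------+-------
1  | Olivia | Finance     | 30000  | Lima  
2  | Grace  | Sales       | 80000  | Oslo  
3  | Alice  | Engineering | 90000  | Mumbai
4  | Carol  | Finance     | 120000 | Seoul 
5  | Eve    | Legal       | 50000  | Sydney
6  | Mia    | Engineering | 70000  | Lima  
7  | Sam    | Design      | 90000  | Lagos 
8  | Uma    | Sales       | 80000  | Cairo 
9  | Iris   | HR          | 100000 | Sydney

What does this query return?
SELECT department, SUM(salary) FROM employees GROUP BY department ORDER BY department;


Summing salary within each department:
  Design: 90000 = 90000
  Engineering: 90000 + 70000 = 160000
  Finance: 30000 + 120000 = 150000
  HR: 100000 = 100000
  Legal: 50000 = 50000
  Sales: 80000 + 80000 = 160000


6 groups:
Design, 90000
Engineering, 160000
Finance, 150000
HR, 100000
Legal, 50000
Sales, 160000


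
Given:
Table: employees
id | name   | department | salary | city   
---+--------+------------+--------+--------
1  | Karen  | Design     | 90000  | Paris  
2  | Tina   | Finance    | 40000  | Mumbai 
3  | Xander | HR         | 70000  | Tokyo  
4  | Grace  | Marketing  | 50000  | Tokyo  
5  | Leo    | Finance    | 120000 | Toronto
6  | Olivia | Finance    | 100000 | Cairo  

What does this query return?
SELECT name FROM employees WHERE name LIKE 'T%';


LIKE 'T%' matches names starting with 'T'
Matching: 1

1 rows:
Tina


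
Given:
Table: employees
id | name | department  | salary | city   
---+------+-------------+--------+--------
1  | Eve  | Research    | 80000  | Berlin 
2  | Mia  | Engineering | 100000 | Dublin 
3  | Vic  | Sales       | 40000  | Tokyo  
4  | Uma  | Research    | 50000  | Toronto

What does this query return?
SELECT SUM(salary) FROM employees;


SUM(salary) = 80000 + 100000 + 40000 + 50000 = 270000

270000


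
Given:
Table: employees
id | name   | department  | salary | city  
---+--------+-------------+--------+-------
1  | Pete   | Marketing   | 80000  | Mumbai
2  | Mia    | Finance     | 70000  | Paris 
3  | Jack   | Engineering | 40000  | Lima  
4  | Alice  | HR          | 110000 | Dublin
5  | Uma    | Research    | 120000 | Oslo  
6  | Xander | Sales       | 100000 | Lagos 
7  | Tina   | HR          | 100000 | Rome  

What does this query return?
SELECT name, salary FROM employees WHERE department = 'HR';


Filtering: department = 'HR'
Matching rows: 2

2 rows:
Alice, 110000
Tina, 100000


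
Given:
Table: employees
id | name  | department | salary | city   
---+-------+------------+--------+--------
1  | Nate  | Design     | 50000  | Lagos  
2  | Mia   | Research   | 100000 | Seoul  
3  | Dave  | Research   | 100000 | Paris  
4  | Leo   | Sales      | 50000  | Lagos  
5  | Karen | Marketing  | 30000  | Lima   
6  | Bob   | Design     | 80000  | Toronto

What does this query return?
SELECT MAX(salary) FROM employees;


Salaries: 50000, 100000, 100000, 50000, 30000, 80000
MAX = 100000

100000


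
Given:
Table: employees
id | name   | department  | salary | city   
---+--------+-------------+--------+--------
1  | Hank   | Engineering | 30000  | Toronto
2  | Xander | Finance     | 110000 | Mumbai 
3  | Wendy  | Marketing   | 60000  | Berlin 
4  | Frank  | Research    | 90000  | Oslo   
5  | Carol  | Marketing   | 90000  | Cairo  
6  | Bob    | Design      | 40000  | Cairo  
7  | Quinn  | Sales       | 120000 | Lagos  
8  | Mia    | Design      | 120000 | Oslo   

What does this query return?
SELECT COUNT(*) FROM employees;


COUNT(*) counts all rows

8


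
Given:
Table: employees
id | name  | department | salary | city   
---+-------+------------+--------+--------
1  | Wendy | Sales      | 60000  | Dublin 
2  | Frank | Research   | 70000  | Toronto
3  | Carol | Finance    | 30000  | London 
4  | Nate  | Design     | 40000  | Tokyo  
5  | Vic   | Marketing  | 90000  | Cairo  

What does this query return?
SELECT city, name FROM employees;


Projecting columns: city, name

5 rows:
Dublin, Wendy
Toronto, Frank
London, Carol
Tokyo, Nate
Cairo, Vic


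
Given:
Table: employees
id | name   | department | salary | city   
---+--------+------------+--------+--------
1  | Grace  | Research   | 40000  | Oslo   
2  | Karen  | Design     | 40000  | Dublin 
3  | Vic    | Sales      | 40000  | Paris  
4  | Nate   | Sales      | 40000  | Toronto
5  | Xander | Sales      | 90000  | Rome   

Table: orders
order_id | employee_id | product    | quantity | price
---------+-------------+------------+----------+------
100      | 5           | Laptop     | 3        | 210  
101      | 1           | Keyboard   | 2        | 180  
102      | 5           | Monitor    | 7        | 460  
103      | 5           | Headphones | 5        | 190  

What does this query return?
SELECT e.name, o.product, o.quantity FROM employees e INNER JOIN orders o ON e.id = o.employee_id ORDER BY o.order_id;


Joining employees.id = orders.employee_id:
  employee Xander (id=5) -> order Laptop
  employee Grace (id=1) -> order Keyboard
  employee Xander (id=5) -> order Monitor
  employee Xander (id=5) -> order Headphones


4 rows:
Xander, Laptop, 3
Grace, Keyboard, 2
Xander, Monitor, 7
Xander, Headphones, 5


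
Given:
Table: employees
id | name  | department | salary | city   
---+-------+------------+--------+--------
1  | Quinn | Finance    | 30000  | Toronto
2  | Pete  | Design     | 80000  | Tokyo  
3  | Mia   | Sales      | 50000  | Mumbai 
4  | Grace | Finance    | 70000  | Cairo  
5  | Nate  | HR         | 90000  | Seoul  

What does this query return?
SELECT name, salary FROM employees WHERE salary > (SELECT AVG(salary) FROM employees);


Subquery: AVG(salary) = 64000.0
Filtering: salary > 64000.0
  Pete (80000) -> MATCH
  Grace (70000) -> MATCH
  Nate (90000) -> MATCH


3 rows:
Pete, 80000
Grace, 70000
Nate, 90000


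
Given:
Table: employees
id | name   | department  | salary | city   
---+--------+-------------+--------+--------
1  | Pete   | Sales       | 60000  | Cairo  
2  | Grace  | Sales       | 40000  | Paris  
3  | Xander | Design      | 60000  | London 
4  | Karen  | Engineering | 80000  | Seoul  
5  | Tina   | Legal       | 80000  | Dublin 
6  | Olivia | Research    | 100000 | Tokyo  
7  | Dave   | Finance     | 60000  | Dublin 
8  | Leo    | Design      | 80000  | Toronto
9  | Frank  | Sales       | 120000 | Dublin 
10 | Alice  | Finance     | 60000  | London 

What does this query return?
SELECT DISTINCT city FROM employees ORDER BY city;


All 'city' values (row order): Cairo, Paris, London, Seoul, Dublin, Tokyo, Dublin, Toronto, Dublin, London
Removing duplicates leaves 7 unique value(s).

7 values:
Cairo
Dublin
London
Paris
Seoul
Tokyo
Toronto


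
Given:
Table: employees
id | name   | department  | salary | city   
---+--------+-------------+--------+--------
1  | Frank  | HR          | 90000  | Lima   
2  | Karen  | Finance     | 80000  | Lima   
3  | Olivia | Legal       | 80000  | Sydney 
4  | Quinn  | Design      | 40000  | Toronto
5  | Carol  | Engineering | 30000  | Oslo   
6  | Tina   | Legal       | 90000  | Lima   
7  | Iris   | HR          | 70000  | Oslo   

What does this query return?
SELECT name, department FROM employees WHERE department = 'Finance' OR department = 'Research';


Filtering: department = 'Finance' OR 'Research'
Matching: 1 rows

1 rows:
Karen, Finance


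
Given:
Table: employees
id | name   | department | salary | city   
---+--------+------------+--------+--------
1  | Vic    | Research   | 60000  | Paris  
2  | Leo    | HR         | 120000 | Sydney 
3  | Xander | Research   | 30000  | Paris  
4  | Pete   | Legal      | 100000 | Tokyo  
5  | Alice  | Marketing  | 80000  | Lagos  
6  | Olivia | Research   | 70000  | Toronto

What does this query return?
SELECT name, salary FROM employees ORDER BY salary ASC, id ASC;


Sorting by salary ASC, then id ASC for ties

6 rows:
Xander, 30000
Vic, 60000
Olivia, 70000
Alice, 80000
Pete, 100000
Leo, 120000


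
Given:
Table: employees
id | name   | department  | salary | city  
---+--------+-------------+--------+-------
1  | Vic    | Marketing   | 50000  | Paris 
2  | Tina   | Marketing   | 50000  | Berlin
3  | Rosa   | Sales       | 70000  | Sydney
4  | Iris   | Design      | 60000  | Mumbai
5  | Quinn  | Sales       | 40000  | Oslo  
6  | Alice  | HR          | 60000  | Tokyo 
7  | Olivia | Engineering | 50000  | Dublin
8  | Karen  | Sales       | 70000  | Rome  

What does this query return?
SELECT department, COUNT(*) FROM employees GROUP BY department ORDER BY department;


Assigning each row to its department group:
  Vic -> Marketing
  Tina -> Marketing
  Rosa -> Sales
  Iris -> Design
  Quinn -> Sales
  Alice -> HR
  Olivia -> Engineering
  Karen -> Sales


5 groups:
Design, 1
Engineering, 1
HR, 1
Marketing, 2
Sales, 3


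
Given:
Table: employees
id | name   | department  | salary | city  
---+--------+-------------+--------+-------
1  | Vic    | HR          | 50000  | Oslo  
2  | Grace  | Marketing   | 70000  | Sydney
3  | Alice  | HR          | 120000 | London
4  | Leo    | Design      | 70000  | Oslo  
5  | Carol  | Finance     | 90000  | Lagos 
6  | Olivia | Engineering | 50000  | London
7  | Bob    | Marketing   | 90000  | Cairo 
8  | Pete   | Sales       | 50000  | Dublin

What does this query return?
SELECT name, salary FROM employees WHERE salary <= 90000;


Filtering: salary <= 90000
Matching: 7 rows

7 rows:
Vic, 50000
Grace, 70000
Leo, 70000
Carol, 90000
Olivia, 50000
Bob, 90000
Pete, 50000


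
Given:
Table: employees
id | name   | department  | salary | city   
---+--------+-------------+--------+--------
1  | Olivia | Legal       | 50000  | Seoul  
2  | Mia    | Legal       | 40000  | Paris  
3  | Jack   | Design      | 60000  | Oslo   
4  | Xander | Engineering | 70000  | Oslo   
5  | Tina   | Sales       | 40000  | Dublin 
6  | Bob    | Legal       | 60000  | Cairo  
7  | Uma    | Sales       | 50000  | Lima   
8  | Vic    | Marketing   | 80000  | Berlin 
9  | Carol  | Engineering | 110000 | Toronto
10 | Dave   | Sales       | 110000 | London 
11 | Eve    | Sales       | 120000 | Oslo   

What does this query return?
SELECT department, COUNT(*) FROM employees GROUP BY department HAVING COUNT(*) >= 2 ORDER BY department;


Groups with count >= 2:
  Engineering: 2 -> PASS
  Legal: 3 -> PASS
  Sales: 4 -> PASS
  Design: 1 -> filtered out
  Marketing: 1 -> filtered out


3 groups:
Engineering, 2
Legal, 3
Sales, 4


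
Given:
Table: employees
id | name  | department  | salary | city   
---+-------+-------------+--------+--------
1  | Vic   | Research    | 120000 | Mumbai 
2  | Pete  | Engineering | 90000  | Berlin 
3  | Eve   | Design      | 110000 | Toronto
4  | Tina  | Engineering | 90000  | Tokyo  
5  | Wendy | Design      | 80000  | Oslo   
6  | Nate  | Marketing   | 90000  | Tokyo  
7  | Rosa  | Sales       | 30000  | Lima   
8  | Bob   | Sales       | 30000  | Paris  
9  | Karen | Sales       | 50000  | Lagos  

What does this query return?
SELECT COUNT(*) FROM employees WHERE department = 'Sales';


Counting rows where department = 'Sales'
  Rosa -> MATCH
  Bob -> MATCH
  Karen -> MATCH


3


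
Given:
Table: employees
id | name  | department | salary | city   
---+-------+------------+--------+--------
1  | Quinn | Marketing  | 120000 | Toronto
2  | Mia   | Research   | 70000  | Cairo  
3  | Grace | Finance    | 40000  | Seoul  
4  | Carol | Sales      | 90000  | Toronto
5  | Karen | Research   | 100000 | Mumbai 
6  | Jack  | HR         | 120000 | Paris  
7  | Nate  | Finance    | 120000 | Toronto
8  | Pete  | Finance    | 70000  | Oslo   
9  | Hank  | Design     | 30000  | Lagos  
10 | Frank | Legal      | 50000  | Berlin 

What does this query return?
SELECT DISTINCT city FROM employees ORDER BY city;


All 'city' values (row order): Toronto, Cairo, Seoul, Toronto, Mumbai, Paris, Toronto, Oslo, Lagos, Berlin
Removing duplicates leaves 8 unique value(s).

8 values:
Berlin
Cairo
Lagos
Mumbai
Oslo
Paris
Seoul
Toronto


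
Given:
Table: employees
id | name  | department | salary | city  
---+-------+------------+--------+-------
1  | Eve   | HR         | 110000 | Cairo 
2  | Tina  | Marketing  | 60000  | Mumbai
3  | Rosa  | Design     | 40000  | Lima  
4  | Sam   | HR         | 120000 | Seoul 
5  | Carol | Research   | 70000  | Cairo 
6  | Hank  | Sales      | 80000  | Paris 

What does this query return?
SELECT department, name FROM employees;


Projecting columns: department, name

6 rows:
HR, Eve
Marketing, Tina
Design, Rosa
HR, Sam
Research, Carol
Sales, Hank


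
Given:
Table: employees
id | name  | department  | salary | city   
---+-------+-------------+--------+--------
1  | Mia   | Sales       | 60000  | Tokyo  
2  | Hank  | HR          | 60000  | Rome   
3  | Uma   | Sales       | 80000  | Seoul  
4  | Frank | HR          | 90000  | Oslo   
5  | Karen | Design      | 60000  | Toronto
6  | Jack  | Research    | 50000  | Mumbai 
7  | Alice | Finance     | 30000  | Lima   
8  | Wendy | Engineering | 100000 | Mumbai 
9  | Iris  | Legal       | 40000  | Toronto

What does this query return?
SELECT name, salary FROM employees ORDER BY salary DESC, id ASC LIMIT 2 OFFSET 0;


Sort by salary DESC (id ASC tiebreak), then skip 0 and take 2
Rows 1 through 2

2 rows:
Wendy, 100000
Frank, 90000


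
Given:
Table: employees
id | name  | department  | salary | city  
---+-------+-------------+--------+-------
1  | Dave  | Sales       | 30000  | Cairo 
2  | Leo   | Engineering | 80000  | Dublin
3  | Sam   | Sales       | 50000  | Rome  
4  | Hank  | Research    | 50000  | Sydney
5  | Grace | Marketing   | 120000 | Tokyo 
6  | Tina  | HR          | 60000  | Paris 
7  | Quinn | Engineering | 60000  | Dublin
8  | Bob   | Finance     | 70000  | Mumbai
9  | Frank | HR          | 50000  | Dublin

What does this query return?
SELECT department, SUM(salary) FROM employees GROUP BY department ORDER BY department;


Summing salary within each department:
  Engineering: 80000 + 60000 = 140000
  Finance: 70000 = 70000
  HR: 60000 + 50000 = 110000
  Marketing: 120000 = 120000
  Research: 50000 = 50000
  Sales: 30000 + 50000 = 80000


6 groups:
Engineering, 140000
Finance, 70000
HR, 110000
Marketing, 120000
Research, 50000
Sales, 80000


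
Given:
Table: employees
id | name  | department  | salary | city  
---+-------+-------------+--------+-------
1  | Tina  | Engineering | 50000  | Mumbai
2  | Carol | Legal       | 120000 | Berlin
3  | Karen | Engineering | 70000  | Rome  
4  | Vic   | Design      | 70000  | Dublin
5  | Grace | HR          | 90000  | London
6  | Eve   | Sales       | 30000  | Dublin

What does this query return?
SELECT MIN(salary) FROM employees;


Salaries: 50000, 120000, 70000, 70000, 90000, 30000
MIN = 30000

30000


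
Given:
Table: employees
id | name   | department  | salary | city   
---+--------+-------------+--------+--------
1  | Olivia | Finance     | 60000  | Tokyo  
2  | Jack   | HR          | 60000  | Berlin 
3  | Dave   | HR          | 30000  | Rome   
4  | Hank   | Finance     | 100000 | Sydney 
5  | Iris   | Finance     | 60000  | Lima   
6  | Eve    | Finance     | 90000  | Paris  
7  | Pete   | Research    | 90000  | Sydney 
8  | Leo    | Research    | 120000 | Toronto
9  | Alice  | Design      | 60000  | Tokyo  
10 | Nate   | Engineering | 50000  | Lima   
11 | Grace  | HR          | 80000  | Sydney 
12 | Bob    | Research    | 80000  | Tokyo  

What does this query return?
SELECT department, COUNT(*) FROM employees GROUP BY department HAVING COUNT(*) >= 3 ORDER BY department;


Groups with count >= 3:
  Finance: 4 -> PASS
  HR: 3 -> PASS
  Research: 3 -> PASS
  Design: 1 -> filtered out
  Engineering: 1 -> filtered out


3 groups:
Finance, 4
HR, 3
Research, 3


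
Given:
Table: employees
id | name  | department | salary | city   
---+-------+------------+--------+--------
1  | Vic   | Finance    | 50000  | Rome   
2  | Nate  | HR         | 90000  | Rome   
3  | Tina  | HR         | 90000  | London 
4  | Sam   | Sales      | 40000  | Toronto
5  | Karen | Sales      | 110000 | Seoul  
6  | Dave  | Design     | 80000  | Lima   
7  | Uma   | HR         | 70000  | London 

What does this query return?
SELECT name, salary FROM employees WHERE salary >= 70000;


Filtering: salary >= 70000
Matching: 5 rows

5 rows:
Nate, 90000
Tina, 90000
Karen, 110000
Dave, 80000
Uma, 70000


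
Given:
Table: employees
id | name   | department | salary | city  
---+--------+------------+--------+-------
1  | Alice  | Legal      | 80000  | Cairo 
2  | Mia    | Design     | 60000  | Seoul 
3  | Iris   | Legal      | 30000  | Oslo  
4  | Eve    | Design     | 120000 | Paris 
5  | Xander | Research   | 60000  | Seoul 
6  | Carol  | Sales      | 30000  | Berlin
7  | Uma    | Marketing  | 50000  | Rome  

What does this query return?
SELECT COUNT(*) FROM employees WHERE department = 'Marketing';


Counting rows where department = 'Marketing'
  Uma -> MATCH


1


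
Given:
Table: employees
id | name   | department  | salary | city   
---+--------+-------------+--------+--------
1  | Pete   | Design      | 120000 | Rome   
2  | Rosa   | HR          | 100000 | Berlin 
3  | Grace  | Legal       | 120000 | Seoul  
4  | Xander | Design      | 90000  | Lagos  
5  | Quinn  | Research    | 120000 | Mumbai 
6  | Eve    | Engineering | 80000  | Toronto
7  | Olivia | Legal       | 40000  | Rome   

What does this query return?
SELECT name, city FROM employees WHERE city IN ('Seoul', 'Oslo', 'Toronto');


Filtering: city IN ('Seoul', 'Oslo', 'Toronto')
Matching: 2 rows

2 rows:
Grace, Seoul
Eve, Toronto


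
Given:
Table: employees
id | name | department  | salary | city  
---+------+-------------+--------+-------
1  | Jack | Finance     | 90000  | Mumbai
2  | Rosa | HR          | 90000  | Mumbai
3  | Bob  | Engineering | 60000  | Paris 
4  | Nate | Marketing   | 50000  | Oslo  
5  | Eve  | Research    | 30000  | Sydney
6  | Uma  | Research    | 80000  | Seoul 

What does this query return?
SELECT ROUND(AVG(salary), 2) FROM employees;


SUM(salary) = 400000
COUNT = 6
ROUND(AVG, 2) = ROUND(400000 / 6, 2) = 66666.67

66666.67


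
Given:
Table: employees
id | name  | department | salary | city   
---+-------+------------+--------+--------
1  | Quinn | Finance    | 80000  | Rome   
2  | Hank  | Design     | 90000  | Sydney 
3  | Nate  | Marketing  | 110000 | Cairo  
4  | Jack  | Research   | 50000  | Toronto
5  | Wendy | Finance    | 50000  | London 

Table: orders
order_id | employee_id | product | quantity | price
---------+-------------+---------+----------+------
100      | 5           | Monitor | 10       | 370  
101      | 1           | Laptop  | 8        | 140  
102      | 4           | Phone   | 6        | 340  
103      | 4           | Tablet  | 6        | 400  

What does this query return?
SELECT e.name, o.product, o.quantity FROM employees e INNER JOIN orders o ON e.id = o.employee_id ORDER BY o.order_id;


Joining employees.id = orders.employee_id:
  employee Wendy (id=5) -> order Monitor
  employee Quinn (id=1) -> order Laptop
  employee Jack (id=4) -> order Phone
  employee Jack (id=4) -> order Tablet


4 rows:
Wendy, Monitor, 10
Quinn, Laptop, 8
Jack, Phone, 6
Jack, Tablet, 6
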